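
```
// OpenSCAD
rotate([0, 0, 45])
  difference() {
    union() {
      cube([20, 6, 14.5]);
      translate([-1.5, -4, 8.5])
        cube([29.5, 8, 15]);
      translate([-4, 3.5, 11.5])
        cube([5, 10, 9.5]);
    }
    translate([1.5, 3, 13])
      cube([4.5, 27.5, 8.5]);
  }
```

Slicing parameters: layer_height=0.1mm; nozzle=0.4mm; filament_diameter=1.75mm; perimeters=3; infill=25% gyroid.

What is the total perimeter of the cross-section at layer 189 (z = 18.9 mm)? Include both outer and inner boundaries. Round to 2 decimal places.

At z = 18.9 mm: the cube is absent (z outside [0, 14.5]); the cube at (-1.5, -4) (footprint 29.5×8) is included at this height (perimeter 75.00 mm); the 5×10 cube at (-4, 3.5) contributes its full rectangle (perimeter 30.00 mm); Combining (union): the regions partially overlap (shared area 1.25 mm²), so the edge portions inside another operand are dropped and the merged outline is re-measured after clipping — boundary = 99.00 mm; the 4.5×27.5 cube at (1.5, 3) contributes its full rectangle (perimeter 64.00 mm); Subtracting the remaining from the first: starting from that combined region, the 4.5×27.5 cube at (1.5, 3) partially overlaps it — only the 4.50 mm² overlap (of its 123.75 mm²) is removed, clipping the outline — boundary = 101.00 mm; (whole slice rotated 45° about Z — lengths, areas and connectivity unchanged). Overall, the cross-section is a single solid region. Total boundary length (outer) = 101.00 mm.

101.00 mm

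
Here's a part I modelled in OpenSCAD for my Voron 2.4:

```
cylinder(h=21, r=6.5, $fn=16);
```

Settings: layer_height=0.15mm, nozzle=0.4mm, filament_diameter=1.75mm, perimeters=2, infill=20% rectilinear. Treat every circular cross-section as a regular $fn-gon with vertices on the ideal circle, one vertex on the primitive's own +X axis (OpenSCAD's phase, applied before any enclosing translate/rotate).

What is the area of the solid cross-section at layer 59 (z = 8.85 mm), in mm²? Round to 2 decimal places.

At z = 8.85 mm: the r=6.5 cylinder gives a regular 16-gon of circumradius 6.5 (constant along its height) (area = (16/2)·6.500²·sin(360°/16) = 129.35 mm²). Overall, the cross-section is a single solid region. Net area = 129.35 mm².

129.35 mm²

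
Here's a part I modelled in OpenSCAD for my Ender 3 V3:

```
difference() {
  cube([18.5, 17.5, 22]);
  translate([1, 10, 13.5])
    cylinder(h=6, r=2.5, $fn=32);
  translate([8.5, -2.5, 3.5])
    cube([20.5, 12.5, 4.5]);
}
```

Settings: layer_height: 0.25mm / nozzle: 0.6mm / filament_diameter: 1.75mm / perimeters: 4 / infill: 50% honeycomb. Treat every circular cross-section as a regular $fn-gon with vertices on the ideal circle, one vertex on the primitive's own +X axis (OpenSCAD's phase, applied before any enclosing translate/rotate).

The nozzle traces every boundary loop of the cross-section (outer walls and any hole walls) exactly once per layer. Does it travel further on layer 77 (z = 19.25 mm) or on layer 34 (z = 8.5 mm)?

layer 77 (z = 19.25 mm)

Layer 77 (z = 19.25): the 18.5×17.5 cube contributes its full rectangle (perimeter 72.00 mm); the cylinder at (1, 10): section is a regular 32-gon, circumradius r=2.5 (perimeter = 2·32·2.500·sin(180°/32) = 15.68 mm); the cube at (8.5, -2.5) is not intersected at this z (z outside [3.5, 8]); Taking the first minus the rest: starting from the 18.5×17.5 cube, the r=2.5 cylinder at (1, 10) partially overlaps it — only the 14.60 mm² overlap (of its 19.51 mm²) is removed, clipping the outline — boundary = 77.33 mm. So its perimeter = 77.33 mm. Layer 34 (z = 8.5): the 18.5×17.5 cube contributes its full rectangle (perimeter 72.00 mm); the cylinder at (1, 10) is absent (z outside [13.5, 19.5]); the cube at (8.5, -2.5) is absent (z outside [3.5, 8]); After the difference (first − rest): none of the subtracted shapes is present at this height, so the 18.5×17.5 cube is unchanged — boundary = 72.00 mm. So its perimeter = 72.00 mm. Layer 77 is larger (77.33 vs 72.00 mm).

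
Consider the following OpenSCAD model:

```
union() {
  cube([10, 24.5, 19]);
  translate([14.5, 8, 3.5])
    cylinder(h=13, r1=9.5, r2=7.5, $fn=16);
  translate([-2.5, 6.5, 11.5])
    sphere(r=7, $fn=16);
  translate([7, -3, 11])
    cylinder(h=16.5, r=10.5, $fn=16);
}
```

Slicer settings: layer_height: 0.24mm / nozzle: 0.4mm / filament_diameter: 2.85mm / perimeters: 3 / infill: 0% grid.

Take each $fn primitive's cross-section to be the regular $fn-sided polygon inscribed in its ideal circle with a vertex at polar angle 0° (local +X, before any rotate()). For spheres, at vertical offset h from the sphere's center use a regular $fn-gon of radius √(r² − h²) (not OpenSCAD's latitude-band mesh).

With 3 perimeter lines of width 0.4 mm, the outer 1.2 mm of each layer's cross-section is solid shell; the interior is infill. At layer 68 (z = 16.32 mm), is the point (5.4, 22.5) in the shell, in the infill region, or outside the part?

infill

At z = 16.32 mm: the cube (footprint 10×24.5) is included at this height; the cone at (14.5, 8): at t=0.986 of its height the radius interpolates to r₁+(r₂−r₁)t = 7.528, giving a regular 16-gon of that circumradius; the r=7 sphere at (-2.5, 6.5) contributes a regular 16-gon of circumradius √(7²−4.82²) = 5.076; the cylinder at (7, -3): section is a regular 16-gon, circumradius r=10.5; Taking the union: the regions partially overlap (shared area 136.29 mm²), so overlapping operands fuse into one piece — 1 connected region. Overall, the cross-section is a single solid region. The nearest boundary edge runs (0.00, 24.50)→(10.00, 24.50); distance from the point to it = 2.00 mm. The point is inside the cross-section and 2.00 mm from the nearest boundary — more than the 1.2 mm shell width (3 × 0.4), so it's in the infill interior.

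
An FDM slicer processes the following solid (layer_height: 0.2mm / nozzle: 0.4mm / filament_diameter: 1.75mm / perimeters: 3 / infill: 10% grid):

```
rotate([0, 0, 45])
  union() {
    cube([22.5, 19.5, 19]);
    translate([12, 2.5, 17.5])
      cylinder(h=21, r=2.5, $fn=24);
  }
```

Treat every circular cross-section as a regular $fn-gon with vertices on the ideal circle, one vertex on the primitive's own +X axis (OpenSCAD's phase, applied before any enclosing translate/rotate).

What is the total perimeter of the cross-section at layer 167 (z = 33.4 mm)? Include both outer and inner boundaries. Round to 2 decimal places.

15.66 mm

At z = 33.4 mm: the cube is absent (z outside [0, 19]); the cylinder at (12, 2.5): section is a regular 24-gon, circumradius r=2.5 (perimeter = 2·24·2.500·sin(180°/24) = 15.66 mm); Merging all regions: only the r=2.5 cylinder at (12, 2.5) is present, so the union is just that shape — boundary = 15.66 mm; (whole slice rotated 45° about Z — lengths, areas and connectivity unchanged). Overall, the cross-section is a single solid region. Total boundary length (outer) = 15.66 mm.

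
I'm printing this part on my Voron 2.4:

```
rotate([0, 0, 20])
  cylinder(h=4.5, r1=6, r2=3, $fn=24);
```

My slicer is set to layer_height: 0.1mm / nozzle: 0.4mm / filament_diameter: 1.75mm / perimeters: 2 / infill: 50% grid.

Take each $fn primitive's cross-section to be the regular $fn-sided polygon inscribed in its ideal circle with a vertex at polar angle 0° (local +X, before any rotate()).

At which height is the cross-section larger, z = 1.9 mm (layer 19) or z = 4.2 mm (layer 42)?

Layer 19 (z = 1.9): the cone contributes a regular 24-gon of circumradius 4.733 (interpolated between r1=6 and r2=3 at t=0.422) (area = (24/2)·4.733²·sin(360°/24) = 69.58 mm²); (whole slice rotated 20° about Z — lengths, areas and connectivity unchanged). So its area = 69.58 mm². Layer 42 (z = 4.2): the cone contributes a regular 24-gon of circumradius 3.200 (interpolated between r1=6 and r2=3 at t=0.933) (area = (24/2)·3.200²·sin(360°/24) = 31.80 mm²); (whole slice rotated 20° about Z — lengths, areas and connectivity unchanged). So its area = 31.80 mm². Layer 19 is larger (69.58 vs 31.80 mm²).

layer 19 (z = 1.9 mm)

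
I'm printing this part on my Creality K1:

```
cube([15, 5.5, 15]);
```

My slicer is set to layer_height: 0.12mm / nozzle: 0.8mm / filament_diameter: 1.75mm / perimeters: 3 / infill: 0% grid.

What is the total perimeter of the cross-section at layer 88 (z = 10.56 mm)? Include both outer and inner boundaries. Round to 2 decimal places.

At z = 10.56 mm: the cube (footprint 15×5.5) is included at this height (perimeter 41.00 mm). Overall, the cross-section is a single solid region. Total boundary length (outer) = 41.00 mm.

41.00 mm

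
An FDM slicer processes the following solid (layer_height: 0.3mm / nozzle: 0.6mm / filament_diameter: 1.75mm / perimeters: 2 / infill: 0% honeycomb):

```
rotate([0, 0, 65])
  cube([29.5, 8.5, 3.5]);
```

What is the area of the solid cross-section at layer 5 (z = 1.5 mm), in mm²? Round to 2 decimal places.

250.75 mm²

At z = 1.5 mm: the cube (footprint 29.5×8.5) is included at this height (area 250.75 mm²); (rotated 65° about Z; rotation is an isometry so areas/perimeters/island counts are preserved). Overall, the cross-section is a single solid region. Net area = 250.75 mm².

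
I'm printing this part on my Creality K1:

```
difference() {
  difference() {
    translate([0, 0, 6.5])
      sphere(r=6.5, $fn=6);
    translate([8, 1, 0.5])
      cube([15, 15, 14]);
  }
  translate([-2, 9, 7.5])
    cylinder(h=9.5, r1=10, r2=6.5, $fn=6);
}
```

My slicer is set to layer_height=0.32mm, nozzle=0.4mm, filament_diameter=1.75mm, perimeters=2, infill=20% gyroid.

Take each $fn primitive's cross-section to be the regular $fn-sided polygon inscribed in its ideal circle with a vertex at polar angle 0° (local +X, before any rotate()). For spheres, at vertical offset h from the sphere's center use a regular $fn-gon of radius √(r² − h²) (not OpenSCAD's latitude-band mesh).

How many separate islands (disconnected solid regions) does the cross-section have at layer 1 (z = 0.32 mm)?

At z = 0.32 mm: the r=6.5 sphere slices to a regular 6-gon of circumradius 2.014 (√(r²−h²) with h=6.18 from center); the cube at (8, 1) is not intersected at this z (z outside [0.5, 14.5]); Subtracting the remaining from the first: none of the subtracted shapes is present at this height, so the r=6.5 sphere is unchanged — 1 connected region; the cone at (-2, 9) is absent (z outside [7.5, 17]); Subtracting the remaining from the first: none of the subtracted shapes is present at this height, so that combined region is unchanged — 1 connected region. Overall, the cross-section is a single solid region. Island count = 1.

1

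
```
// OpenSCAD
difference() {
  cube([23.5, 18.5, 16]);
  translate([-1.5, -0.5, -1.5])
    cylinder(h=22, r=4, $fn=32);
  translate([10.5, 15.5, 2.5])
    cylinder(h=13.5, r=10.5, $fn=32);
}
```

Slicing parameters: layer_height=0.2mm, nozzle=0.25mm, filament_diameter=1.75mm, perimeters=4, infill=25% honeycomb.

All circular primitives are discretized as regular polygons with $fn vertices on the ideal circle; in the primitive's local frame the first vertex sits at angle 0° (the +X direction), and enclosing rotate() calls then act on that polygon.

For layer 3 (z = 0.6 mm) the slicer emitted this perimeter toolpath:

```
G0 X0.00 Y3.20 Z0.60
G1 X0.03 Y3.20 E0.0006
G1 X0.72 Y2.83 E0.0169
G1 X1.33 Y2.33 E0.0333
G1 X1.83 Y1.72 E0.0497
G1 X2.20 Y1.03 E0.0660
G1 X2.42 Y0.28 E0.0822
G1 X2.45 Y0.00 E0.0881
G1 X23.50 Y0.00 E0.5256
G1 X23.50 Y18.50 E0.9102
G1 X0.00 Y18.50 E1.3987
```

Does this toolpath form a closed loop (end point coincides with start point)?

no

Start point (G0): (0.00, 3.20). End point (last G1): the path does not return to the start — open.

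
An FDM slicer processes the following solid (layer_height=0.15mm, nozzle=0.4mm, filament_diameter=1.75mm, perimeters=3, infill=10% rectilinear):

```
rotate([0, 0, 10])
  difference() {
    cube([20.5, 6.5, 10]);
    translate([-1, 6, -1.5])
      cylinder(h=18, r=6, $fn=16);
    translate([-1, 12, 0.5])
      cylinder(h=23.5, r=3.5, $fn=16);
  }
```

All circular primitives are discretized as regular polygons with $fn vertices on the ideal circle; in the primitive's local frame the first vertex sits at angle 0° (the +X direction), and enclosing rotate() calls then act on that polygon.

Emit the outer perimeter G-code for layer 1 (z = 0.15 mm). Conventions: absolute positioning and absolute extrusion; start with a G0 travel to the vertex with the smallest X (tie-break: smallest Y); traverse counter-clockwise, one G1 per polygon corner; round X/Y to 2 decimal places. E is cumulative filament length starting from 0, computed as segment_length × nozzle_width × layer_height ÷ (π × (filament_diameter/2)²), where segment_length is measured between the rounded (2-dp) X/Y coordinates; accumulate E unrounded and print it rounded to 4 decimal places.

At z = 0.15 mm: the cube is present — its section is the full 20.5×6.5 rectangle; the r=6 cylinder at (-1, 6) contributes a regular 16-gon of circumradius 6; the cylinder at (-1, 12) is not intersected at this z (z outside [0.5, 24]); Subtracting the remaining from the first: starting from the 20.5×6.5 cube, the r=6 cylinder at (-1, 6) partially overlaps it — only the 24.13 mm² overlap (of its 110.21 mm²) is removed, clipping the outline — 1 connected region; (whole slice rotated 10° about Z — lengths, areas and connectivity unchanged). The outline is a single polygon with 9 vertices. Extrusion per mm of travel: 0.4 × 0.15 / (π × 0.875²) = 0.024945. Accumulating E over each segment gives final E = 1.2884.

G0 X-0.03 Y0.20 Z0.15
G1 X0.00 Y0.00 E0.0050
G1 X20.19 Y3.56 E0.5165
G1 X19.06 Y9.96 E0.6786
G1 X3.70 Y7.25 E1.0676
G1 X3.88 Y6.78 E1.0802
G1 X3.83 Y4.44 E1.1386
G1 X2.89 Y2.29 E1.1971
G1 X1.20 Y0.67 E1.2555
G1 X-0.03 Y0.20 E1.2884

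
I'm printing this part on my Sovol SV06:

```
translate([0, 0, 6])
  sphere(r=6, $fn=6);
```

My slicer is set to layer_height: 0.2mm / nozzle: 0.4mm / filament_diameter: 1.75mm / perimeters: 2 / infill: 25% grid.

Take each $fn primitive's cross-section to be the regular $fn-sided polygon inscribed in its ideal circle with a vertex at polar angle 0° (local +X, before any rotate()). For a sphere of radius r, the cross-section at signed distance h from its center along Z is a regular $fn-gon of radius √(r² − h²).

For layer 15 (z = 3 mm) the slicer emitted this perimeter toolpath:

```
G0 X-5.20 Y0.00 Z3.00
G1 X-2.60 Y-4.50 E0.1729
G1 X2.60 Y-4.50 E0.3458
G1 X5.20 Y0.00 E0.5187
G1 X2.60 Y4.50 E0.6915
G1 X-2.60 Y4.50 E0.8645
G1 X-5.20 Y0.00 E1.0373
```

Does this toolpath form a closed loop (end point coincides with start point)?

Start point (G0): (-5.20, 0.00). End point (last G1): the path returns to the start — closed.

yes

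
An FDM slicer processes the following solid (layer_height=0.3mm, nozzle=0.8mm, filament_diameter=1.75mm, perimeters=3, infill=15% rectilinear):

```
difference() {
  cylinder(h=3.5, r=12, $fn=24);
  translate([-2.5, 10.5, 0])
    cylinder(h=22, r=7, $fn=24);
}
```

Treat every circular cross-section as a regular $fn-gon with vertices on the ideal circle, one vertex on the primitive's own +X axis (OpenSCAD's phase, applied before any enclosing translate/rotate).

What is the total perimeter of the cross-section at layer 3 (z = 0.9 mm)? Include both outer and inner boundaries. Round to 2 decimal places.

80.28 mm

At z = 0.9 mm: the r=12 cylinder gives a regular 24-gon of circumradius 12 (constant along its height) (perimeter = 2·24·12.000·sin(180°/24) = 75.18 mm); the r=7 cylinder at (-2.5, 10.5) gives a regular 24-gon of circumradius 7 (constant along its height) (perimeter = 2·24·7.000·sin(180°/24) = 43.86 mm); Taking the first minus the rest: starting from the r=12 cylinder, the r=7 cylinder at (-2.5, 10.5) partially overlaps it — only the 82.05 mm² overlap (of its 152.19 mm²) is removed, clipping the outline — boundary = 80.28 mm. Overall, the cross-section is a single solid region. Total boundary length (outer) = 80.28 mm.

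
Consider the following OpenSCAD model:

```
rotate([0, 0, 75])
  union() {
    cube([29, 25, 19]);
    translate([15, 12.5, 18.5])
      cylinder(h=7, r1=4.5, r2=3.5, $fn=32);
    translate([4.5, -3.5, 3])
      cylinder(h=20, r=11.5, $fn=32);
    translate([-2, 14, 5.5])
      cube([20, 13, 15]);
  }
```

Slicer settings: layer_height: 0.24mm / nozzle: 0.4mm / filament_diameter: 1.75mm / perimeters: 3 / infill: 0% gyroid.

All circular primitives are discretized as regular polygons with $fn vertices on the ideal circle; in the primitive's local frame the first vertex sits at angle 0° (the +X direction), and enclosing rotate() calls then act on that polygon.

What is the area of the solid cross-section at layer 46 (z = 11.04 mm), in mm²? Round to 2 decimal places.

At z = 11.04 mm: the 29×25 cube contributes its full rectangle (area 725.00 mm²); the cone at (15, 12.5) is absent (z outside [18.5, 25.5]); the r=11.5 cylinder at (4.5, -3.5) gives a regular 32-gon of circumradius 11.5 (constant along its height) (area = (32/2)·11.500²·sin(360°/32) = 412.81 mm²); the cube at (-2, 14) is present — its section is the full 20×13 rectangle (area 260.00 mm²); Taking the union: the regions partially overlap — summed areas 1397.81 mm² minus the doubly-counted overlap 296.20 mm² gives 1101.61 mm² — area = 1101.61 mm²; (whole slice rotated 75° about Z — lengths, areas and connectivity unchanged). Overall, the cross-section is a single solid region. Net area = 1101.61 mm².

1101.61 mm²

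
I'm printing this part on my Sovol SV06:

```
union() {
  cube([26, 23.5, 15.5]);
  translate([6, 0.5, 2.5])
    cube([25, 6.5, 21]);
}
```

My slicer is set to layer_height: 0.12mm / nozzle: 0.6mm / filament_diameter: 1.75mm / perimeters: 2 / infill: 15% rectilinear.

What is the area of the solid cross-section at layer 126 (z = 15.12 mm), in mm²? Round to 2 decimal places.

643.50 mm²

At z = 15.12 mm: the cube (footprint 26×23.5) is included at this height (area 611.00 mm²); the cube at (6, 0.5) is present — its section is the full 25×6.5 rectangle (area 162.50 mm²); Combining (union): the regions partially overlap — summed areas 773.50 mm² minus the doubly-counted overlap 130.00 mm² gives 643.50 mm² — area = 643.50 mm². Overall, the cross-section is a single solid region. Net area = 643.50 mm².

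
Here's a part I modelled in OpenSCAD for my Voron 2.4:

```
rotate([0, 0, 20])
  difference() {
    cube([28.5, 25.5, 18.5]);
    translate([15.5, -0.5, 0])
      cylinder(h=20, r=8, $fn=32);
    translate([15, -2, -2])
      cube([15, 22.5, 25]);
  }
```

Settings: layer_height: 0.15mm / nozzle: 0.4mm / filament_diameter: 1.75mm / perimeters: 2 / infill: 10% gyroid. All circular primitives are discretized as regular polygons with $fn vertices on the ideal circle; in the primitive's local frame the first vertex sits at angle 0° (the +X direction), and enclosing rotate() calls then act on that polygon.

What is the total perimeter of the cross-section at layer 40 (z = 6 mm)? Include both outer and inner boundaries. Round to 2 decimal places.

104.64 mm

At z = 6 mm: the 28.5×25.5 cube contributes its full rectangle (perimeter 108.00 mm); the cylinder at (15.5, -0.5): section is a regular 32-gon, circumradius r=8 (perimeter = 2·32·8.000·sin(180°/32) = 50.18 mm); the 15×22.5 cube at (15, -2) contributes its full rectangle (perimeter 75.00 mm); Subtracting the remaining from the first: starting from the 28.5×25.5 cube, the r=8 cylinder at (15.5, -0.5) partially overlaps it — only the 91.91 mm² overlap (of its 199.77 mm²) is removed, clipping the outline; the 15×22.5 cube at (15, -2) partially overlaps it — only the 227.06 mm² overlap (of its 337.50 mm²) is removed, clipping the outline — boundary = 104.64 mm; (rotated 20° about Z; rotation is an isometry so areas/perimeters/island counts are preserved). Overall, the cross-section is a single solid region. Total boundary length (outer) = 104.64 mm.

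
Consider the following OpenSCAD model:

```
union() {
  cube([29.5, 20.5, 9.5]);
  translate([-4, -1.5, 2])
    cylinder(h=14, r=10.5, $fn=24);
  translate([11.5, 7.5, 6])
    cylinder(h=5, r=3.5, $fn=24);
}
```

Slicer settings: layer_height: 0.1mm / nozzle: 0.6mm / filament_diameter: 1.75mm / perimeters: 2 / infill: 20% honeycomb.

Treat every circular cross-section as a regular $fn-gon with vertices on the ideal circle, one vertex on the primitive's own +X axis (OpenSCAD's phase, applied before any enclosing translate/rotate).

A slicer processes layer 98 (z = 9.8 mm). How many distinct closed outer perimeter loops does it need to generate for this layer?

At z = 9.8 mm: the cube is absent (z outside [0, 9.5]); the cylinder at (-4, -1.5): section is a regular 24-gon, circumradius r=10.5; the cylinder at (11.5, 7.5): section is a regular 24-gon, circumradius r=3.5; Merging all regions: the 2 present regions are separate (no shared area or edge), so areas and boundary lengths simply add and each stays a separate island — 2 connected regions. The result has 2 disconnected regions.

2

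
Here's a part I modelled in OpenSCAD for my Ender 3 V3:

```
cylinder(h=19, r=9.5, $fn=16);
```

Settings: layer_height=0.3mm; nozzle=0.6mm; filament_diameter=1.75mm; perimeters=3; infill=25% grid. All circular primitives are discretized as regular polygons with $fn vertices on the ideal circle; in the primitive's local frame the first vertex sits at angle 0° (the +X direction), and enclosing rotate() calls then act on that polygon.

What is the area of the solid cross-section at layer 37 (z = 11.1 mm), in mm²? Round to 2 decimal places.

At z = 11.1 mm: the cylinder: section is a regular 16-gon, circumradius r=9.5 (area = (16/2)·9.500²·sin(360°/16) = 276.30 mm²). Overall, the cross-section is a single solid region. Net area = 276.30 mm².

276.30 mm²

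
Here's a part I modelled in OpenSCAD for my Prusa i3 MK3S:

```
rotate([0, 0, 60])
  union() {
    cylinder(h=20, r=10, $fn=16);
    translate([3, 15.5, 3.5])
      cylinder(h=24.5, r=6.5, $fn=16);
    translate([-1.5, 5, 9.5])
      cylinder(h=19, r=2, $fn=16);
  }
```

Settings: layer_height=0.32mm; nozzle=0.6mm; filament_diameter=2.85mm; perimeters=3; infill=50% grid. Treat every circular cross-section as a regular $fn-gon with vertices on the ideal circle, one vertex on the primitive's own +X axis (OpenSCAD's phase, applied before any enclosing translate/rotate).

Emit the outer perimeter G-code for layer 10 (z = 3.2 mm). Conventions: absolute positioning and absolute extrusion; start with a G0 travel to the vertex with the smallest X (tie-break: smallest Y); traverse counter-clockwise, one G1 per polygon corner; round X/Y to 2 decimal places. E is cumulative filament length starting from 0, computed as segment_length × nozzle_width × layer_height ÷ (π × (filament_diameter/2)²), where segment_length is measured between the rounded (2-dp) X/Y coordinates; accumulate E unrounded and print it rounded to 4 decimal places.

G0 X-9.91 Y1.31 Z3.20
G1 X-9.66 Y-2.59 E0.1176
G1 X-7.93 Y-6.09 E0.2351
G1 X-5.00 Y-8.66 E0.3524
G1 X-1.31 Y-9.91 E0.4697
G1 X2.59 Y-9.66 E0.5873
G1 X6.09 Y-7.93 E0.7048
G1 X8.66 Y-5.00 E0.8221
G1 X9.91 Y-1.31 E0.9394
G1 X9.66 Y2.59 E1.0570
G1 X7.93 Y6.09 E1.1745
G1 X5.00 Y8.66 E1.2918
G1 X1.31 Y9.91 E1.4090
G1 X-2.59 Y9.66 E1.5267
G1 X-6.09 Y7.93 E1.6442
G1 X-8.66 Y5.00 E1.7615
G1 X-9.91 Y1.31 E1.8787

At z = 3.2 mm: the cylinder: section is a regular 16-gon, circumradius r=10; the cylinder at (3, 15.5) is not intersected at this z (z outside [3.5, 28]); the cylinder at (-1.5, 5) is not intersected at this z (z outside [9.5, 28.5]); Merging all regions: only the r=10 cylinder is present, so the union is just that shape — 1 connected region; (whole slice rotated 60° about Z — lengths, areas and connectivity unchanged). The outline is a single polygon with 16 vertices. Extrusion per mm of travel: 0.6 × 0.32 / (π × 1.425²) = 0.030097. Accumulating E over each segment gives final E = 1.8787.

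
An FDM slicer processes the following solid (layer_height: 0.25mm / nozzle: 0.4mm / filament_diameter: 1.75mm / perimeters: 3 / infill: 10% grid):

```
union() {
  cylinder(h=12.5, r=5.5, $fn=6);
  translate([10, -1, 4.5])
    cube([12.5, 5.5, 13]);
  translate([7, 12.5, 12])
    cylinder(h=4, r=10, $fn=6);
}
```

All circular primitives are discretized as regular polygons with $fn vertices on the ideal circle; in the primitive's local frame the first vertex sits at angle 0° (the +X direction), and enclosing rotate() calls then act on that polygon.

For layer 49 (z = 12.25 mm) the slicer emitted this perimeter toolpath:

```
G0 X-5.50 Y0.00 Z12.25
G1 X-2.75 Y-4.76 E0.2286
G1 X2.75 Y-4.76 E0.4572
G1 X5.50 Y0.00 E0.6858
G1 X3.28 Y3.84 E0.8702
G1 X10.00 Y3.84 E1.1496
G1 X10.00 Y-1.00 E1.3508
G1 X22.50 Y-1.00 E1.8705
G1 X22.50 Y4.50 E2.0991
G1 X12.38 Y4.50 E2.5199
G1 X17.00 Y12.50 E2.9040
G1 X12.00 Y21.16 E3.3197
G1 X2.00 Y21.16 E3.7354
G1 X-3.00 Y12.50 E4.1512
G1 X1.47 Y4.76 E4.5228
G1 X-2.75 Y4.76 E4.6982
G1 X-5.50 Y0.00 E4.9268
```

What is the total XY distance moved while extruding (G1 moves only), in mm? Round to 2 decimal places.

Sum the Euclidean lengths of each G1 segment: total = 118.50 mm.

118.50 mm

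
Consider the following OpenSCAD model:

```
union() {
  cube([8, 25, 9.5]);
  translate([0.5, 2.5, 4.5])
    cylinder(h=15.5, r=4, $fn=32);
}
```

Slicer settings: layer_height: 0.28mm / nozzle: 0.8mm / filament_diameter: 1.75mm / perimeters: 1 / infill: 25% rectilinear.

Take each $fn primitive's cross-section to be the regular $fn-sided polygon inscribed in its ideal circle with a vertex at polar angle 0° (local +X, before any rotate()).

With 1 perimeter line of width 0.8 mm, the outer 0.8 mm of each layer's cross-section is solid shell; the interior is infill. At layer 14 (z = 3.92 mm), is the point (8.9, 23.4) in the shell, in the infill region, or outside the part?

outside

At z = 3.92 mm: the cube is present — its section is the full 8×25 rectangle; the cylinder at (0.5, 2.5) is not intersected at this z (z outside [4.5, 20]); Taking the union: only the 8×25 cube is present, so the union is just that shape — 1 connected region. Overall, the cross-section is a single solid region. The nearest boundary edge runs (8.00, 0.00)→(8.00, 25.00); distance from the point to it = 0.90 mm. The point is not inside any of the regions above, so it lies outside the cross-section (0.90 mm from the nearest boundary).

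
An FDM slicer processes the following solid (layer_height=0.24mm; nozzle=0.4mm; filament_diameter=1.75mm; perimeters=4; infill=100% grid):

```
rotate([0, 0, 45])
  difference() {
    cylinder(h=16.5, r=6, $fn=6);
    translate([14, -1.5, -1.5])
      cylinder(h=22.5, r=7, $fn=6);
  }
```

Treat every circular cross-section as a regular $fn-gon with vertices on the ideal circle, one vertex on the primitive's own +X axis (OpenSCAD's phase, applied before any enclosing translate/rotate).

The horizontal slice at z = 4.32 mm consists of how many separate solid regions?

At z = 4.32 mm: the cylinder: section is a regular 6-gon, circumradius r=6; the r=7 cylinder at (14, -1.5) contributes a regular 6-gon of circumradius 7; Subtracting the remaining from the first: starting from the r=6 cylinder, the r=7 cylinder at (14, -1.5) misses the remaining region (no effect) — 1 connected region; (whole slice rotated 45° about Z — lengths, areas and connectivity unchanged). The result has 1 disconnected region.

1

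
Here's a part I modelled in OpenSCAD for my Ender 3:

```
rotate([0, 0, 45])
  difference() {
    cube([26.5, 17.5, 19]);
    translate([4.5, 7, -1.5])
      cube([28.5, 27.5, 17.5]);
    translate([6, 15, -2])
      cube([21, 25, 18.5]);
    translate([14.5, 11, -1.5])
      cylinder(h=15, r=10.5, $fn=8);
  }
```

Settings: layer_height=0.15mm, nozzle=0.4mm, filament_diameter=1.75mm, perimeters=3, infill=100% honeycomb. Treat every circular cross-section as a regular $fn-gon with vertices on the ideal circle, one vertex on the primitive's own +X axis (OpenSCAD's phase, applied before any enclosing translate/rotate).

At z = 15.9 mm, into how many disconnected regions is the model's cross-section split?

1

At z = 15.9 mm: the 26.5×17.5 cube contributes its full rectangle; the 28.5×27.5 cube at (4.5, 7) contributes its full rectangle; the cube at (6, 15) (footprint 21×25) is included at this height; the cylinder at (14.5, 11) is not intersected at this z (z outside [-1.5, 13.5]); After the difference (first − rest): starting from the 26.5×17.5 cube, the 28.5×27.5 cube at (4.5, 7) partially overlaps it — only the 231.00 mm² overlap (of its 783.75 mm²) is removed, clipping the outline; the 21×25 cube at (6, 15) misses the remaining region (no effect) — 1 connected region; (whole slice rotated 45° about Z — lengths, areas and connectivity unchanged). The result has 1 disconnected region.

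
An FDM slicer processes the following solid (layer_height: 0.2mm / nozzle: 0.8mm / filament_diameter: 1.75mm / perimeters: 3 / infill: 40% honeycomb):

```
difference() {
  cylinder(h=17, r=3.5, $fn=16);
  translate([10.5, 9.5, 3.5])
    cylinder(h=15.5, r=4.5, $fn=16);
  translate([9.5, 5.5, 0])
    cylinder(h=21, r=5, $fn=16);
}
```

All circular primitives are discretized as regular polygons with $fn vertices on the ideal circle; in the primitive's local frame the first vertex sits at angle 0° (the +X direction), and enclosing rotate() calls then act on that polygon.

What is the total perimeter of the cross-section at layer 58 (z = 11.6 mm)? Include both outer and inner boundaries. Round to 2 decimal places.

21.85 mm

At z = 11.6 mm: the r=3.5 cylinder contributes a regular 16-gon of circumradius 3.5 (perimeter = 2·16·3.500·sin(180°/16) = 21.85 mm); the cylinder at (10.5, 9.5): section is a regular 16-gon, circumradius r=4.5 (perimeter = 2·16·4.500·sin(180°/16) = 28.09 mm); the r=5 cylinder at (9.5, 5.5) gives a regular 16-gon of circumradius 5 (constant along its height) (perimeter = 2·16·5.000·sin(180°/16) = 31.21 mm); Subtracting the remaining from the first: starting from the r=3.5 cylinder, the r=4.5 cylinder at (10.5, 9.5) misses the remaining region (no effect); the r=5 cylinder at (9.5, 5.5) misses the remaining region (no effect) — boundary = 21.85 mm. Overall, the cross-section is a single solid region. Total boundary length (outer) = 21.85 mm.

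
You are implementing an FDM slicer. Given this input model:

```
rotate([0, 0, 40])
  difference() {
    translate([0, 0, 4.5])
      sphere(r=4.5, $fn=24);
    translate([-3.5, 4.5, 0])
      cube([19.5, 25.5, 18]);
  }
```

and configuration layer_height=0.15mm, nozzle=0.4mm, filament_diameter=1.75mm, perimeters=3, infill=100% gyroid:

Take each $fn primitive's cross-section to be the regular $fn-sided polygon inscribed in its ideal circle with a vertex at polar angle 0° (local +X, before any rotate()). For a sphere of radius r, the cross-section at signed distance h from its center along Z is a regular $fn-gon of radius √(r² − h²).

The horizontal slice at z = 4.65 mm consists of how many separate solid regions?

At z = 4.65 mm: the r=4.5 sphere slices to a regular 24-gon of circumradius 4.497 (√(r²−h²) with h=0.15 from center); the cube at (-3.5, 4.5) (footprint 19.5×25.5) is included at this height; Subtracting the remaining from the first: starting from the r=4.5 sphere, the 19.5×25.5 cube at (-3.5, 4.5) misses the remaining region (no effect) — 1 connected region; (whole slice rotated 40° about Z — lengths, areas and connectivity unchanged). The result has 1 disconnected region.

1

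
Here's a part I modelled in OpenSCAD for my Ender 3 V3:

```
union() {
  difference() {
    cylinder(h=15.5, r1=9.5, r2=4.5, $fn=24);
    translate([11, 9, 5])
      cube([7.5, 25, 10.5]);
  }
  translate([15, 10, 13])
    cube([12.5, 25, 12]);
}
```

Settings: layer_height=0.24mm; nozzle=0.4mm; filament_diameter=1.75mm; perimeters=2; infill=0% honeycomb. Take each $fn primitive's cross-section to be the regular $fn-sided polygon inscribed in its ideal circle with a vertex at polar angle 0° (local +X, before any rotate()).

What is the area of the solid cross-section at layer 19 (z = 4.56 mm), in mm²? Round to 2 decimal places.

200.22 mm²

At z = 4.56 mm: the cone: at t=0.294 of its height the radius interpolates to r₁+(r₂−r₁)t = 8.029, giving a regular 24-gon of that circumradius (area = (24/2)·8.029²·sin(360°/24) = 200.22 mm²); the cube at (11, 9) is absent (z outside [5, 15.5]); Taking the first minus the rest: none of the subtracted shapes is present at this height, so the cone is unchanged — area = 200.22 mm²; the cube at (15, 10) does not reach this height (z outside [13, 25]); Combining (union): only that combined region is present, so the union is just that shape — area = 200.22 mm². Overall, the cross-section is a single solid region. Net area = 200.22 mm².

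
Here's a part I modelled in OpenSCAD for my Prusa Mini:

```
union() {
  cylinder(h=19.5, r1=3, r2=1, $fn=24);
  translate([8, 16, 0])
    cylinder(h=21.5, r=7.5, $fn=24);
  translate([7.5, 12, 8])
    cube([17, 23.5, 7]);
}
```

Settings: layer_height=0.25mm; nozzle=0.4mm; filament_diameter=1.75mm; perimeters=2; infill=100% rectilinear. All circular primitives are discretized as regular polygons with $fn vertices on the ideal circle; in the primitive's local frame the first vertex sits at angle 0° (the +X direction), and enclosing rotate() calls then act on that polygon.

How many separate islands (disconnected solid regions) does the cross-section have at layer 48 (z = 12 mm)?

2

At z = 12 mm: the cone contributes a regular 24-gon of circumradius 1.769 (interpolated between r1=3 and r2=1 at t=0.615); the r=7.5 cylinder at (8, 16) gives a regular 24-gon of circumradius 7.5 (constant along its height); the cube at (7.5, 12) (footprint 17×23.5) is included at this height; Taking the union: the regions partially overlap (shared area 77.75 mm²), so overlapping operands fuse into one piece — 2 connected regions. Overall, the cross-section has 2 separate islands. Island count = 2.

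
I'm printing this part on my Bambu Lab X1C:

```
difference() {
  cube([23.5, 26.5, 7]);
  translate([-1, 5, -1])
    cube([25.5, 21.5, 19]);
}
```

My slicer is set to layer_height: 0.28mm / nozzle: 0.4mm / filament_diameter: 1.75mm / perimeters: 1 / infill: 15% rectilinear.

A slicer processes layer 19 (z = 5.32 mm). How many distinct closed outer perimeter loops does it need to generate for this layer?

At z = 5.32 mm: the cube is present — its section is the full 23.5×26.5 rectangle; the 25.5×21.5 cube at (-1, 5) contributes its full rectangle; After the difference (first − rest): starting from the 23.5×26.5 cube, the 25.5×21.5 cube at (-1, 5) partially overlaps it — only the 505.25 mm² overlap (of its 548.25 mm²) is removed, clipping the outline — 1 connected region. The result has 1 disconnected region.

1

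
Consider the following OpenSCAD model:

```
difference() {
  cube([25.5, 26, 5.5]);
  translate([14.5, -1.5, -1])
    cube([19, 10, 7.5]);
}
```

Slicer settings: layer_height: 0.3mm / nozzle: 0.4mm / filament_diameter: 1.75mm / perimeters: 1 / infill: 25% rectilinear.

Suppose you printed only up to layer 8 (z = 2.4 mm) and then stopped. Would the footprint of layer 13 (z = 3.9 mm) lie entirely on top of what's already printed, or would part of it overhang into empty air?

Compare the two slices. At z = 2.4: the cube (footprint 25.5×26) is included at this height (area 663.00 mm²); the 19×10 cube at (14.5, -1.5) contributes its full rectangle (area 190.00 mm²); Subtracting the remaining from the first: starting from the 25.5×26 cube (663.00 mm²), the 19×10 cube at (14.5, -1.5) partially overlaps it — only the 93.50 mm² overlap (of its 190.00 mm²) is removed, clipping the outline — area = 569.50 mm². At z = 3.9: the cube (footprint 25.5×26) is included at this height (area 663.00 mm²); the cube at (14.5, -1.5) (footprint 19×10) is included at this height (area 190.00 mm²); Taking the first minus the rest: starting from the 25.5×26 cube (663.00 mm²), the 19×10 cube at (14.5, -1.5) partially overlaps it — only the 93.50 mm² overlap (of its 190.00 mm²) is removed, clipping the outline — area = 569.50 mm². Checking containment: the cross-section at z = 3.9 is a subset of the cross-section at z = 2.4.

entirely on top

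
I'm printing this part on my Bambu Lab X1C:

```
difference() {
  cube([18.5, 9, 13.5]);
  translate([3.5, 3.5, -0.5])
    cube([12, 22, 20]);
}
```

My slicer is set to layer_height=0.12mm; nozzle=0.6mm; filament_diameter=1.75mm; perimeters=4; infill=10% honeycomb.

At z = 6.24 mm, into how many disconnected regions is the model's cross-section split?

At z = 6.24 mm: the cube is present — its section is the full 18.5×9 rectangle; the 12×22 cube at (3.5, 3.5) contributes its full rectangle; Subtracting the remaining from the first: starting from the 18.5×9 cube, the 12×22 cube at (3.5, 3.5) partially overlaps it — only the 66.00 mm² overlap (of its 264.00 mm²) is removed, clipping the outline — 1 connected region. The result has 1 disconnected region.

1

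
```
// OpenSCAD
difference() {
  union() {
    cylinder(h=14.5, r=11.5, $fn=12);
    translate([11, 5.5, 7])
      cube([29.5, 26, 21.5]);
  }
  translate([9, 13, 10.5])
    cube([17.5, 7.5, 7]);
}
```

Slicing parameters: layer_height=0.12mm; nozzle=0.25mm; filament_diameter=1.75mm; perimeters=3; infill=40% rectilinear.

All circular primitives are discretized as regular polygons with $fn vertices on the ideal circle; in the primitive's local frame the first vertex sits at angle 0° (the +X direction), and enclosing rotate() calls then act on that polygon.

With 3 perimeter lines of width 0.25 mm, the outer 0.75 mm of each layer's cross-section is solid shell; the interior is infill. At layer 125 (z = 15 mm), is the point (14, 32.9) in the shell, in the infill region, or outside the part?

At z = 15 mm: the cylinder is absent (z outside [0, 14.5]); the cube at (11, 5.5) (footprint 29.5×26) is included at this height; Taking the union: only the 29.5×26 cube at (11, 5.5) is present, so the union is just that shape — 1 connected region; the cube at (9, 13) (footprint 17.5×7.5) is included at this height; After the difference (first − rest): starting from that combined region, the 17.5×7.5 cube at (9, 13) partially overlaps it — only the 116.25 mm² overlap (of its 131.25 mm²) is removed, clipping the outline — 1 connected region. Overall, the cross-section is a single solid region. The nearest boundary edge runs (11.00, 31.50)→(40.50, 31.50); distance from the point to it = 1.40 mm. The point is not inside any of the regions above, so it lies outside the cross-section (1.40 mm from the nearest boundary).

outside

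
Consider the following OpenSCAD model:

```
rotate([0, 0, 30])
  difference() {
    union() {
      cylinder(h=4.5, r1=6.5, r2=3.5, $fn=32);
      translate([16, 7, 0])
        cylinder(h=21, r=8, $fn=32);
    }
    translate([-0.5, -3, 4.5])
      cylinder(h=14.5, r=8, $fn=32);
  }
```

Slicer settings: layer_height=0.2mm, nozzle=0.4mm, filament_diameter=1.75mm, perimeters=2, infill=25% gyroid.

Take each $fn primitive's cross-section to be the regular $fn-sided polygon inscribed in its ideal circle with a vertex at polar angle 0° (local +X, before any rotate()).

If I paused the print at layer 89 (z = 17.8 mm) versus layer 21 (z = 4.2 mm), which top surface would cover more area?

Layer 89 (z = 17.8): the cone does not reach this height (z outside [0, 4.5]); the r=8 cylinder at (16, 7) gives a regular 32-gon of circumradius 8 (constant along its height) (area = (32/2)·8.000²·sin(360°/32) = 199.77 mm²); Taking the union: only the r=8 cylinder at (16, 7) is present, so the union is just that shape — area = 199.77 mm²; the r=8 cylinder at (-0.5, -3) gives a regular 32-gon of circumradius 8 (constant along its height) (area = (32/2)·8.000²·sin(360°/32) = 199.77 mm²); Taking the first minus the rest: starting from the result so far (199.77 mm²), the r=8 cylinder at (-0.5, -3) misses the remaining region (no effect) — area = 199.77 mm²; (whole slice rotated 30° about Z — lengths, areas and connectivity unchanged). So its area = 199.77 mm². Layer 21 (z = 4.2): the cone contributes a regular 32-gon of circumradius 3.700 (interpolated between r1=6.5 and r2=3.5 at t=0.933) (area = (32/2)·3.700²·sin(360°/32) = 42.73 mm²); the r=8 cylinder at (16, 7) contributes a regular 32-gon of circumradius 8 (area = (32/2)·8.000²·sin(360°/32) = 199.77 mm²); Combining (union): the 2 present regions are separate (no shared area or edge), so areas and boundary lengths simply add and each stays a separate island — area = 242.51 mm²; the cylinder at (-0.5, -3) does not reach this height (z outside [4.5, 19]); After the difference (first − rest): none of the subtracted shapes is present at this height, so that combined region is unchanged — area = 242.51 mm²; (whole slice rotated 30° about Z — lengths, areas and connectivity unchanged). So its area = 242.51 mm². Layer 21 is larger (242.51 vs 199.77 mm²).

layer 21 (z = 4.2 mm)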